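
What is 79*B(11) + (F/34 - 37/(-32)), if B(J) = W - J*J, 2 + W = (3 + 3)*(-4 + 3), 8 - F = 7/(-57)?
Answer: -315959267/31008 ≈ -10190.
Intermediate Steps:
F = 463/57 (F = 8 - 7/(-57) = 8 - 7*(-1)/57 = 8 - 1*(-7/57) = 8 + 7/57 = 463/57 ≈ 8.1228)
W = -8 (W = -2 + (3 + 3)*(-4 + 3) = -2 + 6*(-1) = -2 - 6 = -8)
B(J) = -8 - J² (B(J) = -8 - J*J = -8 - J²)
79*B(11) + (F/34 - 37/(-32)) = 79*(-8 - 1*11²) + ((463/57)/34 - 37/(-32)) = 79*(-8 - 1*121) + ((463/57)*(1/34) - 37*(-1/32)) = 79*(-8 - 121) + (463/1938 + 37/32) = 79*(-129) + 43261/31008 = -10191 + 43261/31008 = -315959267/31008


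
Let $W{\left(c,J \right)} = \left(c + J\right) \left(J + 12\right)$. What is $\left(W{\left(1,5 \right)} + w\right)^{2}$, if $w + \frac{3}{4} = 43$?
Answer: $\frac{332929}{16} \approx 20808.0$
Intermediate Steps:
$w = \frac{169}{4}$ ($w = - \frac{3}{4} + 43 = \frac{169}{4} \approx 42.25$)
$W{\left(c,J \right)} = \left(12 + J\right) \left(J + c\right)$ ($W{\left(c,J \right)} = \left(J + c\right) \left(12 + J\right) = \left(12 + J\right) \left(J + c\right)$)
$\left(W{\left(1,5 \right)} + w\right)^{2} = \left(\left(5^{2} + 12 \cdot 5 + 12 \cdot 1 + 5 \cdot 1\right) + \frac{169}{4}\right)^{2} = \left(\left(25 + 60 + 12 + 5\right) + \frac{169}{4}\right)^{2} = \left(102 + \frac{169}{4}\right)^{2} = \left(\frac{577}{4}\right)^{2} = \frac{332929}{16}$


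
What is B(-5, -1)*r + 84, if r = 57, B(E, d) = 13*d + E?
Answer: -942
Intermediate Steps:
B(E, d) = E + 13*d
B(-5, -1)*r + 84 = (-5 + 13*(-1))*57 + 84 = (-5 - 13)*57 + 84 = -18*57 + 84 = -1026 + 84 = -942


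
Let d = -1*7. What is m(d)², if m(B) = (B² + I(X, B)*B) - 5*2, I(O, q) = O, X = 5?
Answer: 16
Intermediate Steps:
d = -7
m(B) = -10 + B² + 5*B (m(B) = (B² + 5*B) - 5*2 = (B² + 5*B) - 10 = -10 + B² + 5*B)
m(d)² = (-10 + (-7)² + 5*(-7))² = (-10 + 49 - 35)² = 4² = 16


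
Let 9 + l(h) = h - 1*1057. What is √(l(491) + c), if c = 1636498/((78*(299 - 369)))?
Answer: I*√6519237270/2730 ≈ 29.576*I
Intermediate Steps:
l(h) = -1066 + h (l(h) = -9 + (h - 1*1057) = -9 + (h - 1057) = -9 + (-1057 + h) = -1066 + h)
c = -818249/2730 (c = 1636498/((78*(-70))) = 1636498/(-5460) = 1636498*(-1/5460) = -818249/2730 ≈ -299.73)
√(l(491) + c) = √((-1066 + 491) - 818249/2730) = √(-575 - 818249/2730) = √(-2387999/2730) = I*√6519237270/2730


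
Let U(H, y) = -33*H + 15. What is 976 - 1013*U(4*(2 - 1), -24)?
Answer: 119497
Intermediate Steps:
U(H, y) = 15 - 33*H
976 - 1013*U(4*(2 - 1), -24) = 976 - 1013*(15 - 132*(2 - 1)) = 976 - 1013*(15 - 132) = 976 - 1013*(-117) = 976 + 118521 = 119497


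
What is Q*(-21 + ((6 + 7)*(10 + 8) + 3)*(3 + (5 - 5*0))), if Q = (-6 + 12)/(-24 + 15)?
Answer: -1250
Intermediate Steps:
Q = -⅔ (Q = 6/(-9) = 6*(-⅑) = -⅔ ≈ -0.66667)
Q*(-21 + ((6 + 7)*(10 + 8) + 3)*(3 + (5 - 5*0))) = -2*(-21 + ((6 + 7)*(10 + 8) + 3)*(3 + (5 - 5*0)))/3 = -2*(-21 + (13*18 + 3)*(3 + (5 + 0)))/3 = -2*(-21 + (234 + 3)*(3 + 5))/3 = -2*(-21 + 237*8)/3 = -2*(-21 + 1896)/3 = -⅔*1875 = -1250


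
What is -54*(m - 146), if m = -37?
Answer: 9882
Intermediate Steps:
-54*(m - 146) = -54*(-37 - 146) = -54*(-183) = 9882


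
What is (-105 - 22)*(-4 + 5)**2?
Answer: -127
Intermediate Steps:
(-105 - 22)*(-4 + 5)**2 = -127*1**2 = -127*1 = -127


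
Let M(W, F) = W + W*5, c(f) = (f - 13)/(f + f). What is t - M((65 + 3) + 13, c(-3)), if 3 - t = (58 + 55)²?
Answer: -13252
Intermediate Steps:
c(f) = (-13 + f)/(2*f) (c(f) = (-13 + f)/((2*f)) = (-13 + f)*(1/(2*f)) = (-13 + f)/(2*f))
t = -12766 (t = 3 - (58 + 55)² = 3 - 1*113² = 3 - 1*12769 = 3 - 12769 = -12766)
M(W, F) = 6*W (M(W, F) = W + 5*W = 6*W)
t - M((65 + 3) + 13, c(-3)) = -12766 - 6*((65 + 3) + 13) = -12766 - 6*(68 + 13) = -12766 - 6*81 = -12766 - 1*486 = -12766 - 486 = -13252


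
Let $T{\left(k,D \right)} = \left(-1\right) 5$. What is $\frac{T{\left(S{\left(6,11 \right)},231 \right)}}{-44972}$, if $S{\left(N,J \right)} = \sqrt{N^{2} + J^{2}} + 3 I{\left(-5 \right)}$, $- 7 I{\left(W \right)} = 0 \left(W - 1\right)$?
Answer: $\frac{5}{44972} \approx 0.00011118$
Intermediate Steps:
$I{\left(W \right)} = 0$ ($I{\left(W \right)} = - \frac{0 \left(W - 1\right)}{7} = - \frac{0 \left(-1 + W\right)}{7} = \left(- \frac{1}{7}\right) 0 = 0$)
$S{\left(N,J \right)} = \sqrt{J^{2} + N^{2}}$ ($S{\left(N,J \right)} = \sqrt{N^{2} + J^{2}} + 3 \cdot 0 = \sqrt{J^{2} + N^{2}} + 0 = \sqrt{J^{2} + N^{2}}$)
$T{\left(k,D \right)} = -5$
$\frac{T{\left(S{\left(6,11 \right)},231 \right)}}{-44972} = - \frac{5}{-44972} = \left(-5\right) \left(- \frac{1}{44972}\right) = \frac{5}{44972}$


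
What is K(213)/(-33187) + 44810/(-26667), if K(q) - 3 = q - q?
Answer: -1487189471/884997729 ≈ -1.6804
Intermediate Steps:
K(q) = 3 (K(q) = 3 + (q - q) = 3 + 0 = 3)
K(213)/(-33187) + 44810/(-26667) = 3/(-33187) + 44810/(-26667) = 3*(-1/33187) + 44810*(-1/26667) = -3/33187 - 44810/26667 = -1487189471/884997729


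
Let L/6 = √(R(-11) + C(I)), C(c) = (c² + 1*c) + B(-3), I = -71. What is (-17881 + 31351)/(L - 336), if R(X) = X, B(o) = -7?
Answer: 15715/227 + 2245*√1238/908 ≈ 156.22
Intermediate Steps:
C(c) = -7 + c + c² (C(c) = (c² + 1*c) - 7 = (c² + c) - 7 = (c + c²) - 7 = -7 + c + c²)
L = 12*√1238 (L = 6*√(-11 + (-7 - 71 + (-71)²)) = 6*√(-11 + (-7 - 71 + 5041)) = 6*√(-11 + 4963) = 6*√4952 = 6*(2*√1238) = 12*√1238 ≈ 422.22)
(-17881 + 31351)/(L - 336) = (-17881 + 31351)/(12*√1238 - 336) = 13470/(-336 + 12*√1238)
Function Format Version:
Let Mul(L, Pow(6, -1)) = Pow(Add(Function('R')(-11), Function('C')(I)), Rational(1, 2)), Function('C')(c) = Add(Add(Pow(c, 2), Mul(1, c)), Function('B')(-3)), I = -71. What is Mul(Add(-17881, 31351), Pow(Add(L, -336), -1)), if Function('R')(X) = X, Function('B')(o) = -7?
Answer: Add(Rational(15715, 227), Mul(Rational(2245, 908), Pow(1238, Rational(1, 2)))) ≈ 156.22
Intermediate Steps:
Function('C')(c) = Add(-7, c, Pow(c, 2)) (Function('C')(c) = Add(Add(Pow(c, 2), Mul(1, c)), -7) = Add(Add(Pow(c, 2), c), -7) = Add(Add(c, Pow(c, 2)), -7) = Add(-7, c, Pow(c, 2)))
L = Mul(12, Pow(1238, Rational(1, 2))) (L = Mul(6, Pow(Add(-11, Add(-7, -71, Pow(-71, 2))), Rational(1, 2))) = Mul(6, Pow(Add(-11, Add(-7, -71, 5041)), Rational(1, 2))) = Mul(6, Pow(Add(-11, 4963), Rational(1, 2))) = Mul(6, Pow(4952, Rational(1, 2))) = Mul(6, Mul(2, Pow(1238, Rational(1, 2)))) = Mul(12, Pow(1238, Rational(1, 2))) ≈ 422.22)
Mul(Add(-17881, 31351), Pow(Add(L, -336), -1)) = Mul(Add(-17881, 31351), Pow(Add(Mul(12, Pow(1238, Rational(1, 2))), -336), -1)) = Mul(13470, Pow(Add(-336, Mul(12, Pow(1238, Rational(1, 2)))), -1))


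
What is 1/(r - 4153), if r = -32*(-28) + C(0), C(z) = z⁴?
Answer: -1/3257 ≈ -0.00030703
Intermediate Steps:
r = 896 (r = -32*(-28) + 0⁴ = 896 + 0 = 896)
1/(r - 4153) = 1/(896 - 4153) = 1/(-3257) = -1/3257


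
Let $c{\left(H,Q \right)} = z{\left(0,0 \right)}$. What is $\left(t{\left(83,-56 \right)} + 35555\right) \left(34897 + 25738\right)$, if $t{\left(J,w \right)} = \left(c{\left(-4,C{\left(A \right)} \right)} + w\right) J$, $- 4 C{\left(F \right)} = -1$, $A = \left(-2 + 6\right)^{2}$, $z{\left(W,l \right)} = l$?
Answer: $1874045945$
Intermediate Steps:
$A = 16$ ($A = 4^{2} = 16$)
$C{\left(F \right)} = \frac{1}{4}$ ($C{\left(F \right)} = \left(- \frac{1}{4}\right) \left(-1\right) = \frac{1}{4}$)
$c{\left(H,Q \right)} = 0$
$t{\left(J,w \right)} = J w$ ($t{\left(J,w \right)} = \left(0 + w\right) J = w J = J w$)
$\left(t{\left(83,-56 \right)} + 35555\right) \left(34897 + 25738\right) = \left(83 \left(-56\right) + 35555\right) \left(34897 + 25738\right) = \left(-4648 + 35555\right) 60635 = 30907 \cdot 60635 = 1874045945$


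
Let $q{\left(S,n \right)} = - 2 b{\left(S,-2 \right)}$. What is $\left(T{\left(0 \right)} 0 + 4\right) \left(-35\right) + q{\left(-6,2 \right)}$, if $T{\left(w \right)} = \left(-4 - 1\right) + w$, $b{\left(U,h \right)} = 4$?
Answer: $-148$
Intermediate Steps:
$T{\left(w \right)} = -5 + w$
$q{\left(S,n \right)} = -8$ ($q{\left(S,n \right)} = \left(-2\right) 4 = -8$)
$\left(T{\left(0 \right)} 0 + 4\right) \left(-35\right) + q{\left(-6,2 \right)} = \left(\left(-5 + 0\right) 0 + 4\right) \left(-35\right) - 8 = \left(\left(-5\right) 0 + 4\right) \left(-35\right) - 8 = \left(0 + 4\right) \left(-35\right) - 8 = 4 \left(-35\right) - 8 = -140 - 8 = -148$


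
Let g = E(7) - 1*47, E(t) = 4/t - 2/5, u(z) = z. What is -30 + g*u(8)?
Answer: -14162/35 ≈ -404.63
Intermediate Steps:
E(t) = -⅖ + 4/t (E(t) = 4/t - 2*⅕ = 4/t - ⅖ = -⅖ + 4/t)
g = -1639/35 (g = (-⅖ + 4/7) - 1*47 = (-⅖ + 4*(⅐)) - 47 = (-⅖ + 4/7) - 47 = 6/35 - 47 = -1639/35 ≈ -46.829)
-30 + g*u(8) = -30 - 1639/35*8 = -30 - 13112/35 = -14162/35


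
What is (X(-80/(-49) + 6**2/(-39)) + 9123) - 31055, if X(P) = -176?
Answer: -22108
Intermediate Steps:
(X(-80/(-49) + 6**2/(-39)) + 9123) - 31055 = (-176 + 9123) - 31055 = 8947 - 31055 = -22108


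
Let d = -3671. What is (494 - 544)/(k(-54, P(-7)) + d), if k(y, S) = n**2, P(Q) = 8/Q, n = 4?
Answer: 10/731 ≈ 0.013680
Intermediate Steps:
k(y, S) = 16 (k(y, S) = 4**2 = 16)
(494 - 544)/(k(-54, P(-7)) + d) = (494 - 544)/(16 - 3671) = -50/(-3655) = -50*(-1/3655) = 10/731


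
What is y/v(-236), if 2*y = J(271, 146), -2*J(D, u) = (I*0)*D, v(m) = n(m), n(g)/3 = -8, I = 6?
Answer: 0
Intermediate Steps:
n(g) = -24 (n(g) = 3*(-8) = -24)
v(m) = -24
J(D, u) = 0 (J(D, u) = -6*0*D/2 = -0*D = -½*0 = 0)
y = 0 (y = (½)*0 = 0)
y/v(-236) = 0/(-24) = 0*(-1/24) = 0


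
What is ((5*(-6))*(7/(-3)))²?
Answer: 4900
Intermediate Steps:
((5*(-6))*(7/(-3)))² = (-210*(-1)/3)² = (-30*(-7/3))² = 70² = 4900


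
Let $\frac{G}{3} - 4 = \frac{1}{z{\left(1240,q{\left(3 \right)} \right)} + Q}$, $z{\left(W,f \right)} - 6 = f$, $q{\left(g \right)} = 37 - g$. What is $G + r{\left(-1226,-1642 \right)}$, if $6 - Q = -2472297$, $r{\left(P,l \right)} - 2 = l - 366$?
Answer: $- \frac{4929851939}{2472343} \approx -1994.0$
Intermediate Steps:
$r{\left(P,l \right)} = -364 + l$ ($r{\left(P,l \right)} = 2 + \left(l - 366\right) = 2 + \left(-366 + l\right) = -364 + l$)
$z{\left(W,f \right)} = 6 + f$
$Q = 2472303$ ($Q = 6 - -2472297 = 6 + 2472297 = 2472303$)
$G = \frac{29668119}{2472343}$ ($G = 12 + \frac{3}{\left(6 + \left(37 - 3\right)\right) + 2472303} = 12 + \frac{3}{\left(6 + 34\right) + 2472303} = 12 + \frac{3}{40 + 2472303} = 12 + \frac{3}{2472343} = \frac{29668119}{2472343} \approx 12.0$)
$G + r{\left(-1226,-1642 \right)} = \frac{29668119}{2472343} - 2006 = - \frac{4929851939}{2472343}$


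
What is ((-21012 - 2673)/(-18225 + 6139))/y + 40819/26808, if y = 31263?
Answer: 2570645734937/1688209753224 ≈ 1.5227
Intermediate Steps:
((-21012 - 2673)/(-18225 + 6139))/y + 40819/26808 = ((-21012 - 2673)/(-18225 + 6139))/31263 + 40819/26808 = -23685/(-12086)*(1/31263) + 40819*(1/26808) = -23685*(-1/12086)*(1/31263) + 40819/26808 = (23685/12086)*(1/31263) + 40819/26808 = 7895/125948206 + 40819/26808 = 2570645734937/1688209753224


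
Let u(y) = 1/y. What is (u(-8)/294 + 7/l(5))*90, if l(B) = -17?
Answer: -247215/6664 ≈ -37.097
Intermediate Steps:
(u(-8)/294 + 7/l(5))*90 = (1/(-8*294) + 7/(-17))*90 = (-⅛*1/294 + 7*(-1/17))*90 = (-1/2352 - 7/17)*90 = -16481/39984*90 = -247215/6664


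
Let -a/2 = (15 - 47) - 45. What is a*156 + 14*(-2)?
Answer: 23996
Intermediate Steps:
a = 154 (a = -2*((15 - 47) - 45) = -2*(-32 - 45) = -2*(-77) = 154)
a*156 + 14*(-2) = 154*156 + 14*(-2) = 24024 - 28 = 23996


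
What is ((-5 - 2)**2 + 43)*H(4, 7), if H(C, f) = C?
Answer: 368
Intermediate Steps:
((-5 - 2)**2 + 43)*H(4, 7) = ((-5 - 2)**2 + 43)*4 = ((-7)**2 + 43)*4 = (49 + 43)*4 = 92*4 = 368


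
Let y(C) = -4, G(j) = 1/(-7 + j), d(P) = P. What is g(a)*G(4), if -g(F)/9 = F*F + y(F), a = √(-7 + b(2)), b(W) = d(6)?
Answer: -15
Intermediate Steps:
b(W) = 6
a = I (a = √(-7 + 6) = √(-1) = I ≈ 1.0*I)
g(F) = 36 - 9*F² (g(F) = -9*(F*F - 4) = -9*(F² - 4) = -9*(-4 + F²) = 36 - 9*F²)
g(a)*G(4) = (36 - 9*I²)/(-7 + 4) = (36 - 9*(-1))/(-3) = (36 + 9)*(-⅓) = 45*(-⅓) = -15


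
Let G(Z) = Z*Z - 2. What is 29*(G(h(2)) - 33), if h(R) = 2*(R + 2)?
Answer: 841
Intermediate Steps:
h(R) = 4 + 2*R (h(R) = 2*(2 + R) = 4 + 2*R)
G(Z) = -2 + Z**2 (G(Z) = Z**2 - 2 = -2 + Z**2)
29*(G(h(2)) - 33) = 29*((-2 + (4 + 2*2)**2) - 33) = 29*((-2 + (4 + 4)**2) - 33) = 29*((-2 + 8**2) - 33) = 29*((-2 + 64) - 33) = 29*(62 - 33) = 29*29 = 841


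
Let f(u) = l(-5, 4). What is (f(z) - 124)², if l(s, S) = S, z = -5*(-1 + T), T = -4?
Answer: 14400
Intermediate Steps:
z = 25 (z = -5*(-1 - 4) = -5*(-5) = 25)
f(u) = 4
(f(z) - 124)² = (4 - 124)² = (-120)² = 14400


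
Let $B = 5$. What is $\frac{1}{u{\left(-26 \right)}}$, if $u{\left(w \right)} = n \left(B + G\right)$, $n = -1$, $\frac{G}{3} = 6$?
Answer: $- \frac{1}{23} \approx -0.043478$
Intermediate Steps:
$G = 18$ ($G = 3 \cdot 6 = 18$)
$u{\left(w \right)} = -23$ ($u{\left(w \right)} = - (5 + 18) = \left(-1\right) 23 = -23$)
$\frac{1}{u{\left(-26 \right)}} = \frac{1}{-23} = - \frac{1}{23}$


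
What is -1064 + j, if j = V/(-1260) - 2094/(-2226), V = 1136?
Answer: -17762827/16695 ≈ -1064.0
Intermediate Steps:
j = 653/16695 (j = 1136/(-1260) - 2094/(-2226) = 1136*(-1/1260) - 2094*(-1/2226) = -284/315 + 349/371 = 653/16695 ≈ 0.039114)
-1064 + j = -1064 + 653/16695 = -17762827/16695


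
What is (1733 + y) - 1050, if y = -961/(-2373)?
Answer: 1621720/2373 ≈ 683.41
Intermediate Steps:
y = 961/2373 (y = -961*(-1/2373) = 961/2373 ≈ 0.40497)
(1733 + y) - 1050 = (1733 + 961/2373) - 1050 = 4113370/2373 - 1050 = 1621720/2373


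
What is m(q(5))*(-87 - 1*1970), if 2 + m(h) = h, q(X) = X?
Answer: -6171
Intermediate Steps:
m(h) = -2 + h
m(q(5))*(-87 - 1*1970) = (-2 + 5)*(-87 - 1*1970) = 3*(-87 - 1970) = 3*(-2057) = -6171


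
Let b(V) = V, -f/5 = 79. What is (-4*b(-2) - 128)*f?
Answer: 47400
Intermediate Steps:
f = -395 (f = -5*79 = -395)
(-4*b(-2) - 128)*f = (-4*(-2) - 128)*(-395) = (8 - 128)*(-395) = -120*(-395) = 47400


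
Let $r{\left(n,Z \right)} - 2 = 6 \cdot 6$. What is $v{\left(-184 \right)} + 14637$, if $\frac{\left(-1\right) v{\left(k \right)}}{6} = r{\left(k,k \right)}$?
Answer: $14409$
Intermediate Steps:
$r{\left(n,Z \right)} = 38$ ($r{\left(n,Z \right)} = 2 + 6 \cdot 6 = 2 + 36 = 38$)
$v{\left(k \right)} = -228$ ($v{\left(k \right)} = \left(-6\right) 38 = -228$)
$v{\left(-184 \right)} + 14637 = -228 + 14637 = 14409$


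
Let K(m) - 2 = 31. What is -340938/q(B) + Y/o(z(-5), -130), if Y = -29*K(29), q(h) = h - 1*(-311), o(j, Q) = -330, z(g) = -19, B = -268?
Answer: -3408133/430 ≈ -7925.9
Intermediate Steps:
K(m) = 33 (K(m) = 2 + 31 = 33)
q(h) = 311 + h (q(h) = h + 311 = 311 + h)
Y = -957 (Y = -29*33 = -957)
-340938/q(B) + Y/o(z(-5), -130) = -340938/(311 - 268) - 957/(-330) = -340938/43 - 957*(-1/330) = -340938*1/43 + 29/10 = -340938/43 + 29/10 = -3408133/430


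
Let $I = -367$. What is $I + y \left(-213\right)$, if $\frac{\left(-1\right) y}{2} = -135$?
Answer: $-57877$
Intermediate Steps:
$y = 270$ ($y = \left(-2\right) \left(-135\right) = 270$)
$I + y \left(-213\right) = -367 + 270 \left(-213\right) = -367 - 57510 = -57877$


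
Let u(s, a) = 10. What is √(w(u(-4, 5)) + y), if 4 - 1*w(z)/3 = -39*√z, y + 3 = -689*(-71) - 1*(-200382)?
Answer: √(249310 + 117*√10) ≈ 499.68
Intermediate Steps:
y = 249298 (y = -3 + (-689*(-71) - 1*(-200382)) = -3 + (48919 + 200382) = -3 + 249301 = 249298)
w(z) = 12 + 117*√z (w(z) = 12 - (-117)*√z = 12 + 117*√z)
√(w(u(-4, 5)) + y) = √((12 + 117*√10) + 249298) = √(249310 + 117*√10)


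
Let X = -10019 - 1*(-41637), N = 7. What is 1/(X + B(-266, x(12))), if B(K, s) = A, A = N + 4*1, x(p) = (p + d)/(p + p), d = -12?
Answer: 1/31629 ≈ 3.1617e-5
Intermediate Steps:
X = 31618 (X = -10019 + 41637 = 31618)
x(p) = (-12 + p)/(2*p) (x(p) = (p - 12)/(p + p) = (-12 + p)/((2*p)) = (-12 + p)*(1/(2*p)) = (-12 + p)/(2*p))
A = 11 (A = 7 + 4*1 = 7 + 4 = 11)
B(K, s) = 11
1/(X + B(-266, x(12))) = 1/(31618 + 11) = 1/31629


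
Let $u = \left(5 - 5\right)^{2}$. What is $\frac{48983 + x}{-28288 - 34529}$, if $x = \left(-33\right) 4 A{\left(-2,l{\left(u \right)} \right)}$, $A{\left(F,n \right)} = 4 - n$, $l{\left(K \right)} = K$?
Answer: $- \frac{48455}{62817} \approx -0.77137$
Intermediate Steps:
$u = 0$ ($u = 0^{2} = 0$)
$x = -528$ ($x = \left(-33\right) 4 \left(4 - 0\right) = - 132 \left(4 + 0\right) = \left(-132\right) 4 = -528$)
$\frac{48983 + x}{-28288 - 34529} = \frac{48983 - 528}{-28288 - 34529} = \frac{48455}{-62817} = 48455 \left(- \frac{1}{62817}\right) = - \frac{48455}{62817}$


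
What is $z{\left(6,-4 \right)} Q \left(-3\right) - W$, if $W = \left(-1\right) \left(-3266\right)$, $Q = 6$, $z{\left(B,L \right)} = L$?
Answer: $-3194$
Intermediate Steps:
$W = 3266$
$z{\left(6,-4 \right)} Q \left(-3\right) - W = - 4 \cdot 6 \left(-3\right) - 3266 = \left(-4\right) \left(-18\right) - 3266 = 72 - 3266 = -3194$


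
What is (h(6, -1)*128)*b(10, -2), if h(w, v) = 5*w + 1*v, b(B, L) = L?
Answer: -7424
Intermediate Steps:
h(w, v) = v + 5*w (h(w, v) = 5*w + v = v + 5*w)
(h(6, -1)*128)*b(10, -2) = ((-1 + 5*6)*128)*(-2) = ((-1 + 30)*128)*(-2) = (29*128)*(-2) = 3712*(-2) = -7424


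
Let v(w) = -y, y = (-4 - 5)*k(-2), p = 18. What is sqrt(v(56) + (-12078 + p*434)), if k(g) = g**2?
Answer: 3*I*sqrt(470) ≈ 65.038*I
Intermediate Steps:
y = -36 (y = (-4 - 5)*(-2)**2 = -9*4 = -36)
v(w) = 36 (v(w) = -1*(-36) = 36)
sqrt(v(56) + (-12078 + p*434)) = sqrt(36 + (-12078 + 18*434)) = sqrt(36 + (-12078 + 7812)) = sqrt(36 - 4266) = sqrt(-4230) = 3*I*sqrt(470)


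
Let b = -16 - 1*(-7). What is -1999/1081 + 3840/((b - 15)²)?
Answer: 15623/3243 ≈ 4.8175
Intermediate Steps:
b = -9 (b = -16 + 7 = -9)
-1999/1081 + 3840/((b - 15)²) = -1999/1081 + 3840/((-9 - 15)²) = -1999*1/1081 + 3840/((-24)²) = -1999/1081 + 3840/576 = -1999/1081 + 3840*(1/576) = -1999/1081 + 20/3 = 15623/3243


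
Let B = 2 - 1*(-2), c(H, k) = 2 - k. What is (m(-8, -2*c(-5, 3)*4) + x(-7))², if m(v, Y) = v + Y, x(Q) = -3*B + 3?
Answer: 81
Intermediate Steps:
B = 4 (B = 2 + 2 = 4)
x(Q) = -9 (x(Q) = -3*4 + 3 = -12 + 3 = -9)
m(v, Y) = Y + v
(m(-8, -2*c(-5, 3)*4) + x(-7))² = ((-2*(2 - 1*3)*4 - 8) - 9)² = ((-2*(2 - 3)*4 - 8) - 9)² = ((-2*(-1)*4 - 8) - 9)² = ((2*4 - 8) - 9)² = ((8 - 8) - 9)² = (0 - 9)² = (-9)² = 81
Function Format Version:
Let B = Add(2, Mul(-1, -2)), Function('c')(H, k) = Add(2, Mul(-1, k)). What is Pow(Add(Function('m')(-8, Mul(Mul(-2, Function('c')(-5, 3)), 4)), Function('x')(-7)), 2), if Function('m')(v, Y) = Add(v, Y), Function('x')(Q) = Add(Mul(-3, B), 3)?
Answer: 81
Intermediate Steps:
B = 4 (B = Add(2, 2) = 4)
Function('x')(Q) = -9 (Function('x')(Q) = Add(Mul(-3, 4), 3) = Add(-12, 3) = -9)
Function('m')(v, Y) = Add(Y, v)
Pow(Add(Function('m')(-8, Mul(Mul(-2, Function('c')(-5, 3)), 4)), Function('x')(-7)), 2) = Pow(Add(Add(Mul(Mul(-2, Add(2, Mul(-1, 3))), 4), -8), -9), 2) = Pow(Add(Add(Mul(Mul(-2, Add(2, -3)), 4), -8), -9), 2) = Pow(Add(Add(Mul(Mul(-2, -1), 4), -8), -9), 2) = Pow(Add(Add(Mul(2, 4), -8), -9), 2) = Pow(Add(Add(8, -8), -9), 2) = Pow(Add(0, -9), 2) = Pow(-9, 2) = 81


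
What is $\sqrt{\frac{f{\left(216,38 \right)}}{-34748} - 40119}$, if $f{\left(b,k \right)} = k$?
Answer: $\frac{5 i \sqrt{484406248774}}{17374} \approx 200.3 i$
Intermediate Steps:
$\sqrt{\frac{f{\left(216,38 \right)}}{-34748} - 40119} = \sqrt{\frac{38}{-34748} - 40119} = \sqrt{38 \left(- \frac{1}{34748}\right) - 40119} = \sqrt{- \frac{19}{17374} - 40119} = \sqrt{- \frac{697027525}{17374}} = \frac{5 i \sqrt{484406248774}}{17374}$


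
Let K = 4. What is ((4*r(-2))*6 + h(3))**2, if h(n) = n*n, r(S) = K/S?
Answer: 1521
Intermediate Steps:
r(S) = 4/S
h(n) = n**2
((4*r(-2))*6 + h(3))**2 = ((4*(4/(-2)))*6 + 3**2)**2 = ((4*(4*(-1/2)))*6 + 9)**2 = ((4*(-2))*6 + 9)**2 = (-8*6 + 9)**2 = (-48 + 9)**2 = (-39)**2 = 1521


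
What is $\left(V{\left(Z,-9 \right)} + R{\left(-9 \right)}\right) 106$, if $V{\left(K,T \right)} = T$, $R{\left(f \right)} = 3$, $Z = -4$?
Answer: $-636$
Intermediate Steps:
$\left(V{\left(Z,-9 \right)} + R{\left(-9 \right)}\right) 106 = \left(-9 + 3\right) 106 = \left(-6\right) 106 = -636$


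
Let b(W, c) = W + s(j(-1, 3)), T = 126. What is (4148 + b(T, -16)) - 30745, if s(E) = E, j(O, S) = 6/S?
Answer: -26469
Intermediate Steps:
b(W, c) = 2 + W (b(W, c) = W + 6/3 = W + 6*(1/3) = W + 2 = 2 + W)
(4148 + b(T, -16)) - 30745 = (4148 + (2 + 126)) - 30745 = (4148 + 128) - 30745 = 4276 - 30745 = -26469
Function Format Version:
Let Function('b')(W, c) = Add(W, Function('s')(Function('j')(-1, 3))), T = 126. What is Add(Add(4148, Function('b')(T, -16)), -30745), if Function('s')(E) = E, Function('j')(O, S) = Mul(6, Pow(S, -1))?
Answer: -26469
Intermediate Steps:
Function('b')(W, c) = Add(2, W) (Function('b')(W, c) = Add(W, Mul(6, Pow(3, -1))) = Add(W, Mul(6, Rational(1, 3))) = Add(W, 2) = Add(2, W))
Add(Add(4148, Function('b')(T, -16)), -30745) = Add(Add(4148, Add(2, 126)), -30745) = Add(Add(4148, 128), -30745) = Add(4276, -30745) = -26469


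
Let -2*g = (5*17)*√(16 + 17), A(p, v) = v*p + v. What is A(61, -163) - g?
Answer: -10106 + 85*√33/2 ≈ -9861.9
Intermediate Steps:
A(p, v) = v + p*v (A(p, v) = p*v + v = v + p*v)
g = -85*√33/2 (g = -5*17*√(16 + 17)/2 = -85*√33/2 ≈ -244.14)
A(61, -163) - g = -163*(1 + 61) - (-85)*√33/2 = -163*62 + 85*√33/2 = -10106 + 85*√33/2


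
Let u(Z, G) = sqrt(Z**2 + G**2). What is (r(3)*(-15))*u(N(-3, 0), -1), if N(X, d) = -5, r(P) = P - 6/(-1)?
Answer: -135*sqrt(26) ≈ -688.37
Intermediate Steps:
r(P) = 6 + P (r(P) = P - 6*(-1) = P - 1*(-6) = P + 6 = 6 + P)
u(Z, G) = sqrt(G**2 + Z**2)
(r(3)*(-15))*u(N(-3, 0), -1) = ((6 + 3)*(-15))*sqrt((-1)**2 + (-5)**2) = (9*(-15))*sqrt(1 + 25) = -135*sqrt(26)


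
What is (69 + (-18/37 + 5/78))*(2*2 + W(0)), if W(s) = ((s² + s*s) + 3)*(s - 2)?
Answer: -197915/1443 ≈ -137.16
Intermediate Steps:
W(s) = (-2 + s)*(3 + 2*s²) (W(s) = ((s² + s²) + 3)*(-2 + s) = (2*s² + 3)*(-2 + s) = (3 + 2*s²)*(-2 + s) = (-2 + s)*(3 + 2*s²))
(69 + (-18/37 + 5/78))*(2*2 + W(0)) = (69 + (-18/37 + 5/78))*(2*2 + (-6 - 4*0² + 2*0³ + 3*0)) = (69 + (-18*1/37 + 5*(1/78)))*(4 + (-6 - 4*0 + 2*0 + 0)) = (69 + (-18/37 + 5/78))*(4 + (-6 + 0 + 0 + 0)) = (69 - 1219/2886)*(4 - 6) = (197915/2886)*(-2) = -197915/1443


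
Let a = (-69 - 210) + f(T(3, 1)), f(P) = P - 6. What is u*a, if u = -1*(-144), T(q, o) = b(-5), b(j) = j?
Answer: -41760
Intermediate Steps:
T(q, o) = -5
u = 144
f(P) = -6 + P
a = -290 (a = (-69 - 210) + (-6 - 5) = -279 - 11 = -290)
u*a = 144*(-290) = -41760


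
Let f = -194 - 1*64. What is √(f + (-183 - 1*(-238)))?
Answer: I*√203 ≈ 14.248*I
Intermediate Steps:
f = -258 (f = -194 - 64 = -258)
√(f + (-183 - 1*(-238))) = √(-258 + (-183 - 1*(-238))) = √(-258 + (-183 + 238)) = √(-258 + 55) = √(-203) = I*√203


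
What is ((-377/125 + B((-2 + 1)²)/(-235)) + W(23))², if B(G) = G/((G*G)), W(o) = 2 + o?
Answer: 16674815161/34515625 ≈ 483.11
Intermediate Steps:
B(G) = 1/G (B(G) = G/(G²) = G/G² = 1/G)
((-377/125 + B((-2 + 1)²)/(-235)) + W(23))² = ((-377/125 + 1/((-2 + 1)²*(-235))) + (2 + 23))² = ((-377*1/125 - 1/235/(-1)²) + 25)² = ((-377/125 - 1/235/1) + 25)² = ((-377/125 + 1*(-1/235)) + 25)² = ((-377/125 - 1/235) + 25)² = (-17744/5875 + 25)² = (129131/5875)² = 16674815161/34515625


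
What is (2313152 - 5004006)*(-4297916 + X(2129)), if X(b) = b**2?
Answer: -631610705150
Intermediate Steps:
(2313152 - 5004006)*(-4297916 + X(2129)) = (2313152 - 5004006)*(-4297916 + 2129**2) = -2690854*(-4297916 + 4532641) = -2690854*234725 = -631610705150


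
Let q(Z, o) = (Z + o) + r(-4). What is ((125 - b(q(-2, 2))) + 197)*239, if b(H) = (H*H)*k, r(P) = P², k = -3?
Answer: 260510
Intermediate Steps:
q(Z, o) = 16 + Z + o (q(Z, o) = (Z + o) + (-4)² = (Z + o) + 16 = 16 + Z + o)
b(H) = -3*H² (b(H) = (H*H)*(-3) = H²*(-3) = -3*H²)
((125 - b(q(-2, 2))) + 197)*239 = ((125 - (-3)*(16 - 2 + 2)²) + 197)*239 = ((125 - (-3)*16²) + 197)*239 = ((125 - (-3)*256) + 197)*239 = ((125 - 1*(-768)) + 197)*239 = ((125 + 768) + 197)*239 = (893 + 197)*239 = 1090*239 = 260510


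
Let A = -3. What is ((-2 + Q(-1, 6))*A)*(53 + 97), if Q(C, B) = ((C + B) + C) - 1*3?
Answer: 450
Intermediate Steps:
Q(C, B) = -3 + B + 2*C (Q(C, B) = ((B + C) + C) - 3 = (B + 2*C) - 3 = -3 + B + 2*C)
((-2 + Q(-1, 6))*A)*(53 + 97) = ((-2 + (-3 + 6 + 2*(-1)))*(-3))*(53 + 97) = ((-2 + (-3 + 6 - 2))*(-3))*150 = ((-2 + 1)*(-3))*150 = -1*(-3)*150 = 3*150 = 450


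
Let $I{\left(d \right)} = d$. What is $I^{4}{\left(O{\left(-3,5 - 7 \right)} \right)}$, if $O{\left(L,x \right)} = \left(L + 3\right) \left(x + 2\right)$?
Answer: $0$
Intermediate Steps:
$O{\left(L,x \right)} = \left(2 + x\right) \left(3 + L\right)$ ($O{\left(L,x \right)} = \left(3 + L\right) \left(2 + x\right) = \left(2 + x\right) \left(3 + L\right)$)
$I^{4}{\left(O{\left(-3,5 - 7 \right)} \right)} = \left(6 + 2 \left(-3\right) + 3 \left(5 - 7\right) - 3 \left(5 - 7\right)\right)^{4} = \left(6 - 6 + 3 \left(5 - 7\right) - 3 \left(5 - 7\right)\right)^{4} = \left(6 - 6 + 3 \left(-2\right) - -6\right)^{4} = \left(6 - 6 - 6 + 6\right)^{4} = 0^{4} = 0$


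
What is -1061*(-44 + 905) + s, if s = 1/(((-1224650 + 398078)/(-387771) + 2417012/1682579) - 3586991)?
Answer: -712652686291655085895456/780116369838720293 ≈ -9.1352e+5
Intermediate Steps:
s = -217485113803/780116369838720293 (s = 1/((-826572*(-1/387771) + 2417012*(1/1682579)) - 3586991) = 1/((275524/129257 + 2417012/1682579) - 3586991) = 1/(776006616480/217485113803 - 3586991) = 1/(-780116369838720293/217485113803) = -217485113803/780116369838720293 ≈ -2.7879e-7)
-1061*(-44 + 905) + s = -1061*(-44 + 905) - 217485113803/780116369838720293 = -1061*861 - 217485113803/780116369838720293 = -913521 - 217485113803/780116369838720293 = -712652686291655085895456/780116369838720293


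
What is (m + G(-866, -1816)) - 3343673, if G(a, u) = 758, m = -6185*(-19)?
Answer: -3225400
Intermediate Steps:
m = 117515
(m + G(-866, -1816)) - 3343673 = (117515 + 758) - 3343673 = 118273 - 3343673 = -3225400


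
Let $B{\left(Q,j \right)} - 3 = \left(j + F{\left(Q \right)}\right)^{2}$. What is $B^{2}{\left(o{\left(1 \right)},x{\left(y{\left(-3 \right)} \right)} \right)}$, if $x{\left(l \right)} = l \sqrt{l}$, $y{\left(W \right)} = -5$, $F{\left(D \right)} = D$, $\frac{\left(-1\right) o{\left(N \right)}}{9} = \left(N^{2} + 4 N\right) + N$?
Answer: $6348436 + 3017520 i \sqrt{5} \approx 6.3484 \cdot 10^{6} + 6.7474 \cdot 10^{6} i$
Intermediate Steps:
$o{\left(N \right)} = - 45 N - 9 N^{2}$ ($o{\left(N \right)} = - 9 \left(\left(N^{2} + 4 N\right) + N\right) = - 9 \left(N^{2} + 5 N\right) = - 45 N - 9 N^{2}$)
$x{\left(l \right)} = l^{\frac{3}{2}}$
$B{\left(Q,j \right)} = 3 + \left(Q + j\right)^{2}$ ($B{\left(Q,j \right)} = 3 + \left(j + Q\right)^{2} = 3 + \left(Q + j\right)^{2}$)
$B^{2}{\left(o{\left(1 \right)},x{\left(y{\left(-3 \right)} \right)} \right)} = \left(3 + \left(\left(-9\right) 1 \left(5 + 1\right) + \left(-5\right)^{\frac{3}{2}}\right)^{2}\right)^{2} = \left(3 + \left(\left(-9\right) 1 \cdot 6 - 5 i \sqrt{5}\right)^{2}\right)^{2} = \left(3 + \left(-54 - 5 i \sqrt{5}\right)^{2}\right)^{2}$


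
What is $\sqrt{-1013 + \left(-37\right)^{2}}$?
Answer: $2 \sqrt{89} \approx 18.868$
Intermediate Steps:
$\sqrt{-1013 + \left(-37\right)^{2}} = \sqrt{-1013 + 1369} = \sqrt{356} = 2 \sqrt{89}$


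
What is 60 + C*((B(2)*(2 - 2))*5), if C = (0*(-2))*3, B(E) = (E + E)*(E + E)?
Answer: 60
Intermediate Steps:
B(E) = 4*E² (B(E) = (2*E)*(2*E) = 4*E²)
C = 0 (C = 0*3 = 0)
60 + C*((B(2)*(2 - 2))*5) = 60 + 0*(((4*2²)*(2 - 2))*5) = 60 + 0*(((4*4)*0)*5) = 60 + 0*((16*0)*5) = 60 + 0*(0*5) = 60 + 0*0 = 60 + 0 = 60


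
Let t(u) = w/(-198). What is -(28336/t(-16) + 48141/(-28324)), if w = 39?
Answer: 52971490857/368212 ≈ 1.4386e+5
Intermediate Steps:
t(u) = -13/66 (t(u) = 39/(-198) = 39*(-1/198) = -13/66)
-(28336/t(-16) + 48141/(-28324)) = -(28336/(-13/66) + 48141/(-28324)) = -(28336*(-66/13) + 48141*(-1/28324)) = -(-1870176/13 - 48141/28324) = -1*(-52971490857/368212) = 52971490857/368212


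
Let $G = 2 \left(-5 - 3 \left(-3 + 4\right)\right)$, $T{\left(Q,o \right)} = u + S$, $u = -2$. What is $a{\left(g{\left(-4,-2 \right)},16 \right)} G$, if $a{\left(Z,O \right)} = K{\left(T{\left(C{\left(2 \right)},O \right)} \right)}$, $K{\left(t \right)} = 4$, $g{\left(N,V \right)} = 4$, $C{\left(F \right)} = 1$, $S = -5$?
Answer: $-64$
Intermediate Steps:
$T{\left(Q,o \right)} = -7$ ($T{\left(Q,o \right)} = -2 - 5 = -7$)
$G = -16$ ($G = 2 \left(-5 - 3\right) = 2 \left(-8\right) = -16$)
$a{\left(Z,O \right)} = 4$
$a{\left(g{\left(-4,-2 \right)},16 \right)} G = 4 \left(-16\right) = -64$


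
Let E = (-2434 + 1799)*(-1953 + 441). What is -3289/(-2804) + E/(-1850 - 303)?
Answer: -2685095263/6037012 ≈ -444.77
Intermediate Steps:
E = 960120 (E = -635*(-1512) = 960120)
-3289/(-2804) + E/(-1850 - 303) = -3289/(-2804) + 960120/(-1850 - 303) = -3289*(-1/2804) + 960120/(-2153) = 3289/2804 + 960120*(-1/2153) = 3289/2804 - 960120/2153 = -2685095263/6037012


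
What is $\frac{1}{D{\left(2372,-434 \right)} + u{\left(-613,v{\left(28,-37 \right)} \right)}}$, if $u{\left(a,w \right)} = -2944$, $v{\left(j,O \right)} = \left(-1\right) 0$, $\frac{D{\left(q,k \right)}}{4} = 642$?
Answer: $- \frac{1}{376} \approx -0.0026596$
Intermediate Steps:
$D{\left(q,k \right)} = 2568$ ($D{\left(q,k \right)} = 4 \cdot 642 = 2568$)
$v{\left(j,O \right)} = 0$
$\frac{1}{D{\left(2372,-434 \right)} + u{\left(-613,v{\left(28,-37 \right)} \right)}} = \frac{1}{2568 - 2944} = \frac{1}{-376} = - \frac{1}{376}$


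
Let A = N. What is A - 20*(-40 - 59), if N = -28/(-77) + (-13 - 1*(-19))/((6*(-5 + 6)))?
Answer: 21795/11 ≈ 1981.4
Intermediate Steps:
N = 15/11 (N = -28*(-1/77) + (-13 + 19)/((6*1)) = 4/11 + 6/6 = 4/11 + 6*(⅙) = 4/11 + 1 = 15/11 ≈ 1.3636)
A = 15/11 ≈ 1.3636
A - 20*(-40 - 59) = 15/11 - 20*(-40 - 59) = 15/11 - 20*(-99) = 15/11 + 1980 = 21795/11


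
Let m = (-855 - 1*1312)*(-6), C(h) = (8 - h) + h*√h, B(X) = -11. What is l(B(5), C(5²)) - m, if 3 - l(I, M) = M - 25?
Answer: -13082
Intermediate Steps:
C(h) = 8 + h^(3/2) - h (C(h) = (8 - h) + h^(3/2) = 8 + h^(3/2) - h)
l(I, M) = 28 - M (l(I, M) = 3 - (M - 25) = 3 - (-25 + M) = 3 + (25 - M) = 28 - M)
m = 13002 (m = (-855 - 1312)*(-6) = -2167*(-6) = 13002)
l(B(5), C(5²)) - m = (28 - (8 + (5²)^(3/2) - 1*5²)) - 1*13002 = (28 - (8 + 25^(3/2) - 1*25)) - 13002 = (28 - (8 + 125 - 25)) - 13002 = (28 - 1*108) - 13002 = (28 - 108) - 13002 = -80 - 13002 = -13082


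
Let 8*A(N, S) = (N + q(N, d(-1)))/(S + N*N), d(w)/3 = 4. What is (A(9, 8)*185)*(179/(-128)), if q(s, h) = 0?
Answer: -298035/91136 ≈ -3.2702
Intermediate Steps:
d(w) = 12 (d(w) = 3*4 = 12)
A(N, S) = N/(8*(S + N**2)) (A(N, S) = ((N + 0)/(S + N*N))/8 = (N/(S + N**2))/8 = N/(8*(S + N**2)))
(A(9, 8)*185)*(179/(-128)) = (((1/8)*9/(8 + 9**2))*185)*(179/(-128)) = (((1/8)*9/(8 + 81))*185)*(179*(-1/128)) = (((1/8)*9/89)*185)*(-179/128) = (((1/8)*9*(1/89))*185)*(-179/128) = ((9/712)*185)*(-179/128) = (1665/712)*(-179/128) = -298035/91136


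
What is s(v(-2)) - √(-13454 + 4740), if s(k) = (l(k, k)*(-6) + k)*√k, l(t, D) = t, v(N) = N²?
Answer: -40 - I*√8714 ≈ -40.0 - 93.349*I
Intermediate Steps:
s(k) = -5*k^(3/2) (s(k) = (k*(-6) + k)*√k = (-6*k + k)*√k = (-5*k)*√k = -5*k^(3/2))
s(v(-2)) - √(-13454 + 4740) = -5*((-2)²)^(3/2) - √(-13454 + 4740) = -5*4^(3/2) - √(-8714) = -5*8 - I*√8714 = -40 - I*√8714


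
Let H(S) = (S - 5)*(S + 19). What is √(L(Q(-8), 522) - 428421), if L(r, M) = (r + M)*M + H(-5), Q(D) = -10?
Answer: I*√161297 ≈ 401.62*I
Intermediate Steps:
H(S) = (-5 + S)*(19 + S)
L(r, M) = -140 + M*(M + r) (L(r, M) = (r + M)*M + (-95 + (-5)² + 14*(-5)) = (M + r)*M + (-95 + 25 - 70) = M*(M + r) - 140 = -140 + M*(M + r))
√(L(Q(-8), 522) - 428421) = √((-140 + 522² + 522*(-10)) - 428421) = √((-140 + 272484 - 5220) - 428421) = √(267124 - 428421) = √(-161297) = I*√161297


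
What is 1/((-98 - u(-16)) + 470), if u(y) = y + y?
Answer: 1/404 ≈ 0.0024752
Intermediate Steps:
u(y) = 2*y
1/((-98 - u(-16)) + 470) = 1/((-98 - 2*(-16)) + 470) = 1/((-98 - 1*(-32)) + 470) = 1/((-98 + 32) + 470) = 1/(-66 + 470) = 1/404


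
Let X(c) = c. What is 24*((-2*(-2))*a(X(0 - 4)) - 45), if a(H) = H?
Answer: -1464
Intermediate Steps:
24*((-2*(-2))*a(X(0 - 4)) - 45) = 24*((-2*(-2))*(0 - 4) - 45) = 24*(4*(-4) - 45) = 24*(-16 - 45) = 24*(-61) = -1464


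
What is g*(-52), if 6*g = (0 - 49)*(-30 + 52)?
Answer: 28028/3 ≈ 9342.7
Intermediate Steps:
g = -539/3 (g = ((0 - 49)*(-30 + 52))/6 = (-49*22)/6 = (⅙)*(-1078) = -539/3 ≈ -179.67)
g*(-52) = -539/3*(-52) = 28028/3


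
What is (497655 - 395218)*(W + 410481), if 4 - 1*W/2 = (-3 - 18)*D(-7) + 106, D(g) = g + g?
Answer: 41967312093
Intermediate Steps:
D(g) = 2*g
W = -792 (W = 8 - 2*((-3 - 18)*(2*(-7)) + 106) = 8 - 2*(-21*(-14) + 106) = 8 - 2*(294 + 106) = 8 - 2*400 = 8 - 800 = -792)
(497655 - 395218)*(W + 410481) = (497655 - 395218)*(-792 + 410481) = 102437*409689 = 41967312093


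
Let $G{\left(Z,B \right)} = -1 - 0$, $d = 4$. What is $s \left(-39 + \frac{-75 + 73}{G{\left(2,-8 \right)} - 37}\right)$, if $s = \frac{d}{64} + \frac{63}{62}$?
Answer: $- \frac{98975}{2356} \approx -42.01$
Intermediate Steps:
$s = \frac{535}{496}$ ($s = \frac{4}{64} + \frac{63}{62} = 4 \cdot \frac{1}{64} + 63 \cdot \frac{1}{62} = \frac{1}{16} + \frac{63}{62} = \frac{535}{496} \approx 1.0786$)
$G{\left(Z,B \right)} = -1$ ($G{\left(Z,B \right)} = -1 + 0 = -1$)
$s \left(-39 + \frac{-75 + 73}{G{\left(2,-8 \right)} - 37}\right) = \frac{535 \left(-39 + \frac{-75 + 73}{-1 - 37}\right)}{496} = \frac{535 \left(-39 - \frac{2}{-38}\right)}{496} = \frac{535 \left(-39 - - \frac{1}{19}\right)}{496} = \frac{535 \left(-39 + \frac{1}{19}\right)}{496} = \frac{535}{496} \left(- \frac{740}{19}\right) = - \frac{98975}{2356}$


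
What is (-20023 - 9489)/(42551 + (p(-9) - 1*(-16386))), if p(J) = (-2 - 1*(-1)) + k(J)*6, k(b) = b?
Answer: -14756/29441 ≈ -0.50121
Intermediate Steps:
p(J) = -1 + 6*J (p(J) = (-2 - 1*(-1)) + J*6 = (-2 + 1) + 6*J = -1 + 6*J)
(-20023 - 9489)/(42551 + (p(-9) - 1*(-16386))) = (-20023 - 9489)/(42551 + ((-1 + 6*(-9)) - 1*(-16386))) = -29512/(42551 + ((-1 - 54) + 16386)) = -29512/(42551 + (-55 + 16386)) = -29512/(42551 + 16331) = -29512/58882 = -29512*1/58882 = -14756/29441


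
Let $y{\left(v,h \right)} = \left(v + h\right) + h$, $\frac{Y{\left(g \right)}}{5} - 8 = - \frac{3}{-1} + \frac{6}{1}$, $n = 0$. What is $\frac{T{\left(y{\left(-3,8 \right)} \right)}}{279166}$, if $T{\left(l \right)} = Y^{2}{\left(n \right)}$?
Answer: $\frac{7225}{279166} \approx 0.025881$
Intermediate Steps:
$Y{\left(g \right)} = 85$ ($Y{\left(g \right)} = 40 + 5 \left(- \frac{3}{-1} + \frac{6}{1}\right) = 40 + 5 \left(\left(-3\right) \left(-1\right) + 6 \cdot 1\right) = 40 + 5 \left(3 + 6\right) = 40 + 5 \cdot 9 = 40 + 45 = 85$)
$y{\left(v,h \right)} = v + 2 h$ ($y{\left(v,h \right)} = \left(h + v\right) + h = v + 2 h$)
$T{\left(l \right)} = 7225$ ($T{\left(l \right)} = 85^{2} = 7225$)
$\frac{T{\left(y{\left(-3,8 \right)} \right)}}{279166} = \frac{7225}{279166}$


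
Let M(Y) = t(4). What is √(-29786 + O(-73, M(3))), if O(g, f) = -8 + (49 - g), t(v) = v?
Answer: 2*I*√7418 ≈ 172.26*I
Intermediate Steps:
M(Y) = 4
O(g, f) = 41 - g
√(-29786 + O(-73, M(3))) = √(-29786 + (41 - 1*(-73))) = √(-29786 + (41 + 73)) = √(-29786 + 114) = √(-29672) = 2*I*√7418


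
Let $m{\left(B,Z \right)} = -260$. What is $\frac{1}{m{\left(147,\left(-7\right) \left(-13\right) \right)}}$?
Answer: $- \frac{1}{260} \approx -0.0038462$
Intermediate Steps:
$\frac{1}{m{\left(147,\left(-7\right) \left(-13\right) \right)}} = \frac{1}{-260} = - \frac{1}{260}$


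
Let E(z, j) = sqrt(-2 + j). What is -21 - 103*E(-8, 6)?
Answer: -227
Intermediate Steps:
-21 - 103*E(-8, 6) = -21 - 103*sqrt(-2 + 6) = -21 - 103*sqrt(4) = -21 - 103*2 = -21 - 206 = -227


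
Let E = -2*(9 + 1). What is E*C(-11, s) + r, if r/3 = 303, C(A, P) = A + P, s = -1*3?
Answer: 1189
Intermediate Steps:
s = -3
r = 909 (r = 3*303 = 909)
E = -20 (E = -2*10 = -20)
E*C(-11, s) + r = -20*(-11 - 3) + 909 = -20*(-14) + 909 = 280 + 909 = 1189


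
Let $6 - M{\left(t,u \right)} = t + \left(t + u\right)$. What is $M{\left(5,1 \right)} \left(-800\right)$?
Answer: $4000$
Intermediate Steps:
$M{\left(t,u \right)} = 6 - u - 2 t$ ($M{\left(t,u \right)} = 6 - \left(t + \left(t + u\right)\right) = 6 - \left(u + 2 t\right) = 6 - u - 2 t$)
$M{\left(5,1 \right)} \left(-800\right) = \left(6 - 1 - 10\right) \left(-800\right) = \left(-5\right) \left(-800\right) = 4000$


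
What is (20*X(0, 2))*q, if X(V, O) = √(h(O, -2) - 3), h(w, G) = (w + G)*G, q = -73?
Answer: -1460*I*√3 ≈ -2528.8*I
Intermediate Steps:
h(w, G) = G*(G + w) (h(w, G) = (G + w)*G = G*(G + w))
X(V, O) = √(1 - 2*O) (X(V, O) = √(-2*(-2 + O) - 3) = √((4 - 2*O) - 3) = √(1 - 2*O))
(20*X(0, 2))*q = (20*√(1 - 2*2))*(-73) = (20*√(1 - 4))*(-73) = (20*√(-3))*(-73) = (20*(I*√3))*(-73) = (20*I*√3)*(-73) = -1460*I*√3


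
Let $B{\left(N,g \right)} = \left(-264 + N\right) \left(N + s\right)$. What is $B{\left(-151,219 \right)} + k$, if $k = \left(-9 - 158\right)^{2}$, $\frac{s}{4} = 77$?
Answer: $-37266$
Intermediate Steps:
$s = 308$ ($s = 4 \cdot 77 = 308$)
$k = 27889$ ($k = \left(-167\right)^{2} = 27889$)
$B{\left(N,g \right)} = \left(-264 + N\right) \left(308 + N\right)$ ($B{\left(N,g \right)} = \left(-264 + N\right) \left(N + 308\right) = \left(-264 + N\right) \left(308 + N\right)$)
$B{\left(-151,219 \right)} + k = \left(-81312 + \left(-151\right)^{2} + 44 \left(-151\right)\right) + 27889 = \left(-81312 + 22801 - 6644\right) + 27889 = -65155 + 27889 = -37266$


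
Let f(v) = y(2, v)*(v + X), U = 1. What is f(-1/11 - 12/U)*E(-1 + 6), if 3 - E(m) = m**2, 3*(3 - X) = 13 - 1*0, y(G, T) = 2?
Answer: 1772/3 ≈ 590.67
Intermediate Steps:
X = -4/3 (X = 3 - (13 - 1*0)/3 = 3 - (13 + 0)/3 = 3 - 1/3*13 = 3 - 13/3 = -4/3 ≈ -1.3333)
f(v) = -8/3 + 2*v (f(v) = 2*(v - 4/3) = 2*(-4/3 + v) = -8/3 + 2*v)
E(m) = 3 - m**2
f(-1/11 - 12/U)*E(-1 + 6) = (-8/3 + 2*(-1/11 - 12/1))*(3 - (-1 + 6)**2) = (-8/3 + 2*(-1*1/11 - 12*1))*(3 - 1*5**2) = (-8/3 + 2*(-1/11 - 12))*(3 - 1*25) = (-8/3 + 2*(-133/11))*(3 - 25) = (-8/3 - 266/11)*(-22) = -886/33*(-22) = 1772/3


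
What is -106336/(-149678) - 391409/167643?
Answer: -20379415127/12546234477 ≈ -1.6243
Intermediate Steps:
-106336/(-149678) - 391409/167643 = -106336*(-1/149678) - 391409*1/167643 = 53168/74839 - 391409/167643 = -20379415127/12546234477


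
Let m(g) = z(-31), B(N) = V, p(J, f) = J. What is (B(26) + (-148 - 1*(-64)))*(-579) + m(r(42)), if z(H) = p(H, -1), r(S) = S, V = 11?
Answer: 42236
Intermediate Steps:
B(N) = 11
z(H) = H
m(g) = -31
(B(26) + (-148 - 1*(-64)))*(-579) + m(r(42)) = (11 + (-148 - 1*(-64)))*(-579) - 31 = (11 + (-148 + 64))*(-579) - 31 = (11 - 84)*(-579) - 31 = -73*(-579) - 31 = 42267 - 31 = 42236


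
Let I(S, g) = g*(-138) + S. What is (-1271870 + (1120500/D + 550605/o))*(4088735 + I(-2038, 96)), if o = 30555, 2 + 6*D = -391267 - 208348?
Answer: -6328017163460216287939/1221419829 ≈ -5.1809e+12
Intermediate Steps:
D = -599617/6 (D = -1/3 + (-391267 - 208348)/6 = -1/3 + (1/6)*(-599615) = -1/3 - 599615/6 = -599617/6 ≈ -99936.)
I(S, g) = S - 138*g (I(S, g) = -138*g + S = S - 138*g)
(-1271870 + (1120500/D + 550605/o))*(4088735 + I(-2038, 96)) = (-1271870 + (1120500/(-599617/6) + 550605/30555))*(4088735 + (-2038 - 138*96)) = (-1271870 + (1120500*(-6/599617) + 550605*(1/30555)))*(4088735 + (-2038 - 13248)) = (-1271870 + (-6723000/599617 + 36707/2037))*(4088735 - 15286) = (-1271870 + 8315390219/1221419829)*4073449 = -1553478922520011/1221419829*4073449 = -6328017163460216287939/1221419829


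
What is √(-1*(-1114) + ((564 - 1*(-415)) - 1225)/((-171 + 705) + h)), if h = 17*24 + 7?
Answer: 2*√250759015/949 ≈ 33.373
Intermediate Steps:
h = 415 (h = 408 + 7 = 415)
√(-1*(-1114) + ((564 - 1*(-415)) - 1225)/((-171 + 705) + h)) = √(-1*(-1114) + ((564 - 1*(-415)) - 1225)/((-171 + 705) + 415)) = √(1114 + ((564 + 415) - 1225)/(534 + 415)) = √(1114 + (979 - 1225)/949) = √(1114 - 246*1/949) = √(1114 - 246/949) = √(1056940/949) = 2*√250759015/949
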